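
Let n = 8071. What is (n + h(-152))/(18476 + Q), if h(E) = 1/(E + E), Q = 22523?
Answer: 2453583/12463696 ≈ 0.19686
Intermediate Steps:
h(E) = 1/(2*E)
(n + h(-152))/(18476 + Q) = (8071 + (½)/(-152))/(18476 + 22523) = (8071 + (½)*(-1/152))/40999 = (8071 - 1/304)*(1/40999) = (2453583/304)*(1/40999) = 2453583/12463696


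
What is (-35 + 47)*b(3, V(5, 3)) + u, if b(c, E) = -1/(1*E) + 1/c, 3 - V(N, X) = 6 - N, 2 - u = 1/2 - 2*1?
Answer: 3/2 ≈ 1.5000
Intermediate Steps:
u = 7/2 (u = 2 - (1/2 - 2*1) = 2 - (½ - 2) = 2 - 1*(-3/2) = 2 + 3/2 = 7/2 ≈ 3.5000)
V(N, X) = -3 + N (V(N, X) = 3 - (6 - N) = 3 + (-6 + N) = -3 + N)
b(c, E) = 1/c - 1/E (b(c, E) = -1/E + 1/c = 1/c - 1/E)
(-35 + 47)*b(3, V(5, 3)) + u = (-35 + 47)*(((-3 + 5) - 1*3)/((-3 + 5)*3)) + 7/2 = 12*((⅓)*(2 - 3)/2) + 7/2 = 12*((½)*(⅓)*(-1)) + 7/2 = 12*(-⅙) + 7/2 = -2 + 7/2 = 3/2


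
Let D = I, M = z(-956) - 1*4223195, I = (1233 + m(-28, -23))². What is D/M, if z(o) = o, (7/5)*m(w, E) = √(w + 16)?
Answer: -74493861/206983399 - 24660*I*√3/29569057 ≈ -0.3599 - 0.0014445*I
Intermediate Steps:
m(w, E) = 5*√(16 + w)/7 (m(w, E) = 5*√(w + 16)/7 = 5*√(16 + w)/7)
I = (1233 + 10*I*√3/7)² (I = (1233 + 5*√(16 - 28)/7)² = (1233 + 5*√(-12)/7)² = (1233 + 5*(2*I*√3)/7)² = (1233 + 10*I*√3/7)² ≈ 1.5203e+6 + 6102.0*I)
M = -4224151 (M = -956 - 1*4223195 = -956 - 4223195 = -4224151)
D = 74493861/49 + 24660*I*√3/7 ≈ 1.5203e+6 + 6101.8*I
D/M = (74493861/49 + 24660*I*√3/7)/(-4224151) = (74493861/49 + 24660*I*√3/7)*(-1/4224151) = -74493861/206983399 - 24660*I*√3/29569057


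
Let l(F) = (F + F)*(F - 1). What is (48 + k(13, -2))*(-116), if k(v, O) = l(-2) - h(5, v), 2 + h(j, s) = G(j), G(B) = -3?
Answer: -7540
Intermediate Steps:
h(j, s) = -5 (h(j, s) = -2 - 3 = -5)
l(F) = 2*F*(-1 + F) (l(F) = (2*F)*(-1 + F) = 2*F*(-1 + F))
k(v, O) = 17 (k(v, O) = 2*(-2)*(-1 - 2) - 1*(-5) = 2*(-2)*(-3) + 5 = 12 + 5 = 17)
(48 + k(13, -2))*(-116) = (48 + 17)*(-116) = 65*(-116) = -7540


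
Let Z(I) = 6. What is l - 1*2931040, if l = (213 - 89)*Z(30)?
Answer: -2930296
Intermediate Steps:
l = 744 (l = (213 - 89)*6 = 124*6 = 744)
l - 1*2931040 = 744 - 1*2931040 = 744 - 2931040 = -2930296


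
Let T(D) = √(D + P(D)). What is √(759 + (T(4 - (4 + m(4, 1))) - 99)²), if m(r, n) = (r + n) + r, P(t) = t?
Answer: √(10542 - 594*I*√2) ≈ 102.76 - 4.0876*I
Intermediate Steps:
m(r, n) = n + 2*r (m(r, n) = (n + r) + r = n + 2*r)
T(D) = √2*√D (T(D) = √(D + D) = √(2*D) = √2*√D)
√(759 + (T(4 - (4 + m(4, 1))) - 99)²) = √(759 + (√2*√(4 - (4 + (1 + 2*4))) - 99)²) = √(759 + (√2*√(4 - (4 + (1 + 8))) - 99)²) = √(759 + (√2*√(4 - (4 + 9)) - 99)²) = √(759 + (√2*√(4 - 1*13) - 99)²) = √(759 + (√2*√(4 - 13) - 99)²) = √(759 + (√2*√(-9) - 99)²) = √(759 + (√2*(3*I) - 99)²) = √(759 + (3*I*√2 - 99)²) = √(759 + (-99 + 3*I*√2)²)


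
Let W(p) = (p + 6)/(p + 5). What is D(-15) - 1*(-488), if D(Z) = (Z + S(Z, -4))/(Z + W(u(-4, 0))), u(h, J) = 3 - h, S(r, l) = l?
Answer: 81724/167 ≈ 489.37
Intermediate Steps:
W(p) = (6 + p)/(5 + p)
D(Z) = (-4 + Z)/(13/12 + Z) (D(Z) = (Z - 4)/(Z + (6 + (3 - 1*(-4)))/(5 + (3 - 1*(-4)))) = (-4 + Z)/(Z + (6 + (3 + 4))/(5 + (3 + 4))) = (-4 + Z)/(Z + (6 + 7)/(5 + 7)) = (-4 + Z)/(Z + 13/12) = (-4 + Z)/(13/12 + Z))
D(-15) - 1*(-488) = 12*(-4 - 15)/(13 + 12*(-15)) - 1*(-488) = 12*(-19)/(13 - 180) + 488 = 12*(-19)/(-167) + 488 = 12*(-1/167)*(-19) + 488 = 228/167 + 488 = 81724/167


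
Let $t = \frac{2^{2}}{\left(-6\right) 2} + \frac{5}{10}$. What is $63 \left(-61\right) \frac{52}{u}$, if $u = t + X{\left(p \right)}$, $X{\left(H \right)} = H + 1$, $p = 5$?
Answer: $- \frac{1199016}{37} \approx -32406.0$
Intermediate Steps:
$X{\left(H \right)} = 1 + H$
$t = \frac{1}{6}$ ($t = \frac{4}{-12} + 5 \cdot \frac{1}{10} = 4 \left(- \frac{1}{12}\right) + \frac{1}{2} = - \frac{1}{3} + \frac{1}{2} = \frac{1}{6} \approx 0.16667$)
$u = \frac{37}{6}$ ($u = \frac{1}{6} + \left(1 + 5\right) = \frac{1}{6} + 6 = \frac{37}{6} \approx 6.1667$)
$63 \left(-61\right) \frac{52}{u} = 63 \left(-61\right) \frac{52}{\frac{37}{6}} = - 3843 \cdot 52 \cdot \frac{6}{37} = \left(-3843\right) \frac{312}{37} = - \frac{1199016}{37}$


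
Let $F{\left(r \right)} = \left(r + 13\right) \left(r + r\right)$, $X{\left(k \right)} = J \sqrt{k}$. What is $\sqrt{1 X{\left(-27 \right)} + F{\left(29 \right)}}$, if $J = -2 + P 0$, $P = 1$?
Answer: $\sqrt{2436 - 6 i \sqrt{3}} \approx 49.356 - 0.1053 i$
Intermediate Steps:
$J = -2$ ($J = -2 + 1 \cdot 0 = -2 + 0 = -2$)
$X{\left(k \right)} = - 2 \sqrt{k}$
$F{\left(r \right)} = 2 r \left(13 + r\right)$ ($F{\left(r \right)} = \left(13 + r\right) 2 r = 2 r \left(13 + r\right)$)
$\sqrt{1 X{\left(-27 \right)} + F{\left(29 \right)}} = \sqrt{1 \left(- 2 \sqrt{-27}\right) + 2 \cdot 29 \left(13 + 29\right)} = \sqrt{1 \left(- 2 \cdot 3 i \sqrt{3}\right) + 2 \cdot 29 \cdot 42} = \sqrt{1 \left(- 6 i \sqrt{3}\right) + 2436} = \sqrt{- 6 i \sqrt{3} + 2436} = \sqrt{2436 - 6 i \sqrt{3}}$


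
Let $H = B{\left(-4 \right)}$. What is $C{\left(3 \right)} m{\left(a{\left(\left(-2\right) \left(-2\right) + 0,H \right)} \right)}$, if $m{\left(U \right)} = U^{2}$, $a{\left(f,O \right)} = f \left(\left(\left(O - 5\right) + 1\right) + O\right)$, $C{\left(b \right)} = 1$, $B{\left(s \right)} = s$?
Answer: $2304$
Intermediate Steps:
$H = -4$
$a{\left(f,O \right)} = f \left(-4 + 2 O\right)$ ($a{\left(f,O \right)} = f \left(\left(\left(-5 + O\right) + 1\right) + O\right) = f \left(\left(-4 + O\right) + O\right) = f \left(-4 + 2 O\right)$)
$C{\left(3 \right)} m{\left(a{\left(\left(-2\right) \left(-2\right) + 0,H \right)} \right)} = 1 \left(2 \left(\left(-2\right) \left(-2\right) + 0\right) \left(-2 - 4\right)\right)^{2} = 1 \left(2 \left(4 + 0\right) \left(-6\right)\right)^{2} = 1 \left(2 \cdot 4 \left(-6\right)\right)^{2} = 1 \left(-48\right)^{2} = 1 \cdot 2304 = 2304$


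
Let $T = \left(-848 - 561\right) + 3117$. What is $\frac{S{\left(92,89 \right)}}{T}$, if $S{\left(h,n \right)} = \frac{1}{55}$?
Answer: $\frac{1}{93940} \approx 1.0645 \cdot 10^{-5}$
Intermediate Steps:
$S{\left(h,n \right)} = \frac{1}{55}$
$T = 1708$ ($T = -1409 + 3117 = 1708$)
$\frac{S{\left(92,89 \right)}}{T} = \frac{1}{55 \cdot 1708} = \frac{1}{55} \cdot \frac{1}{1708} = \frac{1}{93940}$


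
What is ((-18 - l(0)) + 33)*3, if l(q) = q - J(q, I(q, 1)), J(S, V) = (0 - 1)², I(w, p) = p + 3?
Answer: 48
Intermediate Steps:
I(w, p) = 3 + p
J(S, V) = 1 (J(S, V) = (-1)² = 1)
l(q) = -1 + q (l(q) = q - 1*1 = q - 1 = -1 + q)
((-18 - l(0)) + 33)*3 = ((-18 - (-1 + 0)) + 33)*3 = ((-18 - 1*(-1)) + 33)*3 = ((-18 + 1) + 33)*3 = (-17 + 33)*3 = 16*3 = 48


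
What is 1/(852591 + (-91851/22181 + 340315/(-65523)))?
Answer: 1453365663/1239112917102745 ≈ 1.1729e-6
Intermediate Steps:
1/(852591 + (-91851/22181 + 340315/(-65523))) = 1/(852591 + (-91851*1/22181 + 340315*(-1/65523))) = 1/(852591 + (-91851/22181 - 340315/65523)) = 1/(852591 - 13566880088/1453365663) = 1/(1239112917102745/1453365663) = 1453365663/1239112917102745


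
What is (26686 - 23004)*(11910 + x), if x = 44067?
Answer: 206107314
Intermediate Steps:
(26686 - 23004)*(11910 + x) = (26686 - 23004)*(11910 + 44067) = 3682*55977 = 206107314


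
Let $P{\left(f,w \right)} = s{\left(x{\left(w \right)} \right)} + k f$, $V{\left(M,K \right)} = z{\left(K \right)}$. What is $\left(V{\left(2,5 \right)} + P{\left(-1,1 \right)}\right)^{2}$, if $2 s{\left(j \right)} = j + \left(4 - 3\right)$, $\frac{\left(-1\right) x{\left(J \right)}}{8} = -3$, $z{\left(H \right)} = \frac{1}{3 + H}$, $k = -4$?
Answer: $\frac{17689}{64} \approx 276.39$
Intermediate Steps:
$x{\left(J \right)} = 24$ ($x{\left(J \right)} = \left(-8\right) \left(-3\right) = 24$)
$V{\left(M,K \right)} = \frac{1}{3 + K}$
$s{\left(j \right)} = \frac{1}{2} + \frac{j}{2}$ ($s{\left(j \right)} = \frac{j + \left(4 - 3\right)}{2} = \frac{j + 1}{2} = \frac{1 + j}{2} = \frac{1}{2} + \frac{j}{2}$)
$P{\left(f,w \right)} = \frac{25}{2} - 4 f$ ($P{\left(f,w \right)} = \left(\frac{1}{2} + \frac{1}{2} \cdot 24\right) - 4 f = \left(\frac{1}{2} + 12\right) - 4 f = \frac{25}{2} - 4 f$)
$\left(V{\left(2,5 \right)} + P{\left(-1,1 \right)}\right)^{2} = \left(\frac{1}{3 + 5} + \left(\frac{25}{2} - -4\right)\right)^{2} = \left(\frac{1}{8} + \left(\frac{25}{2} + 4\right)\right)^{2} = \left(\frac{1}{8} + \frac{33}{2}\right)^{2} = \left(\frac{133}{8}\right)^{2} = \frac{17689}{64}$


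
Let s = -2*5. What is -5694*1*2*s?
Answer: 113880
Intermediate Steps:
s = -10
-5694*1*2*s = -5694*1*2*(-10) = -11388*(-10) = -5694*(-20) = 113880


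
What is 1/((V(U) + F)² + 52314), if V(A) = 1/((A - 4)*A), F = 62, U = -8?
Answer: 9216/517564033 ≈ 1.7806e-5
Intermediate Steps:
V(A) = 1/(A*(-4 + A)) (V(A) = 1/((-4 + A)*A) = 1/(A*(-4 + A)))
1/((V(U) + F)² + 52314) = 1/((1/((-8)*(-4 - 8)) + 62)² + 52314) = 1/((-⅛/(-12) + 62)² + 52314) = 1/((-⅛*(-1/12) + 62)² + 52314) = 1/((1/96 + 62)² + 52314) = 1/((5953/96)² + 52314) = 1/(35438209/9216 + 52314) = 1/(517564033/9216) = 9216/517564033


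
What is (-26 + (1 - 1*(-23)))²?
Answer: 4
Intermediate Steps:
(-26 + (1 - 1*(-23)))² = (-26 + (1 + 23))² = (-26 + 24)² = (-2)² = 4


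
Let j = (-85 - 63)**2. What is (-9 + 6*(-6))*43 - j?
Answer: -23839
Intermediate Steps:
j = 21904 (j = (-148)**2 = 21904)
(-9 + 6*(-6))*43 - j = (-9 + 6*(-6))*43 - 1*21904 = (-9 - 36)*43 - 21904 = -45*43 - 21904 = -1935 - 21904 = -23839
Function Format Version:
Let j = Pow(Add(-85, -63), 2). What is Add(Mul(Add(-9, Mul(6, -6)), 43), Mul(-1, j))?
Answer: -23839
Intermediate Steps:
j = 21904 (j = Pow(-148, 2) = 21904)
Add(Mul(Add(-9, Mul(6, -6)), 43), Mul(-1, j)) = Add(Mul(Add(-9, Mul(6, -6)), 43), Mul(-1, 21904)) = Add(Mul(Add(-9, -36), 43), -21904) = Add(Mul(-45, 43), -21904) = Add(-1935, -21904) = -23839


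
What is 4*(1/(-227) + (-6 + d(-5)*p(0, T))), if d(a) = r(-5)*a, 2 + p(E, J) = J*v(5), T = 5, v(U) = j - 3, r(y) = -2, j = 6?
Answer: 112588/227 ≈ 495.98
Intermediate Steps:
v(U) = 3 (v(U) = 6 - 3 = 3)
p(E, J) = -2 + 3*J (p(E, J) = -2 + J*3 = -2 + 3*J)
d(a) = -2*a
4*(1/(-227) + (-6 + d(-5)*p(0, T))) = 4*(1/(-227) + (-6 + (-2*(-5))*(-2 + 3*5))) = 4*(-1/227 + (-6 + 10*(-2 + 15))) = 4*(-1/227 + (-6 + 10*13)) = 4*(-1/227 + (-6 + 130)) = 4*(-1/227 + 124) = 4*(28147/227) = 112588/227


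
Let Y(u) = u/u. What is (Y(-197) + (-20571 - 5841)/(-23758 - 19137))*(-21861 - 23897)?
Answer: -3171349706/42895 ≈ -73933.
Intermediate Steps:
Y(u) = 1
(Y(-197) + (-20571 - 5841)/(-23758 - 19137))*(-21861 - 23897) = (1 + (-20571 - 5841)/(-23758 - 19137))*(-21861 - 23897) = (1 - 26412/(-42895))*(-45758) = (1 - 26412*(-1/42895))*(-45758) = (1 + 26412/42895)*(-45758) = (69307/42895)*(-45758) = -3171349706/42895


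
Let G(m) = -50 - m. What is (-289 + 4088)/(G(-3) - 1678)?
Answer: -3799/1725 ≈ -2.2023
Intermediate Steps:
(-289 + 4088)/(G(-3) - 1678) = (-289 + 4088)/((-50 - 1*(-3)) - 1678) = 3799/((-50 + 3) - 1678) = 3799/(-47 - 1678) = 3799/(-1725) = 3799*(-1/1725) = -3799/1725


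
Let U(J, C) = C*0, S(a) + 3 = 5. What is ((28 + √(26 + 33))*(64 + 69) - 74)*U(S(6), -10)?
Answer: 0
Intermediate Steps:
S(a) = 2 (S(a) = -3 + 5 = 2)
U(J, C) = 0
((28 + √(26 + 33))*(64 + 69) - 74)*U(S(6), -10) = ((28 + √(26 + 33))*(64 + 69) - 74)*0 = ((28 + √59)*133 - 74)*0 = ((3724 + 133*√59) - 74)*0 = (3650 + 133*√59)*0 = 0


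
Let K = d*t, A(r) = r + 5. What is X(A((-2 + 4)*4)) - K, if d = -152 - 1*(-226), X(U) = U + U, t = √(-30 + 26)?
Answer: 26 - 148*I ≈ 26.0 - 148.0*I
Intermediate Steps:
A(r) = 5 + r
t = 2*I (t = √(-4) = 2*I ≈ 2.0*I)
X(U) = 2*U
d = 74 (d = -152 + 226 = 74)
K = 148*I (K = 74*(2*I) = 148*I ≈ 148.0*I)
X(A((-2 + 4)*4)) - K = 2*(5 + (-2 + 4)*4) - 148*I = 2*(5 + 2*4) - 148*I = 2*(5 + 8) - 148*I = 2*13 - 148*I = 26 - 148*I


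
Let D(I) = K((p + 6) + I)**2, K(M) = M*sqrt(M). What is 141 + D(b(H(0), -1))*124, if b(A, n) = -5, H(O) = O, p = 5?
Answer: 26925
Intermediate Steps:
K(M) = M**(3/2)
D(I) = (11 + I)**3 (D(I) = (((5 + 6) + I)**(3/2))**2 = ((11 + I)**(3/2))**2 = (11 + I)**3)
141 + D(b(H(0), -1))*124 = 141 + (11 - 5)**3*124 = 141 + 6**3*124 = 141 + 216*124 = 141 + 26784 = 26925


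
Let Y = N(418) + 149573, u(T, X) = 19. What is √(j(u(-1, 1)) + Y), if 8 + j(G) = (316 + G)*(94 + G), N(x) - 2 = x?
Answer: 8*√2935 ≈ 433.41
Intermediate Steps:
N(x) = 2 + x
j(G) = -8 + (94 + G)*(316 + G) (j(G) = -8 + (316 + G)*(94 + G) = -8 + (94 + G)*(316 + G))
Y = 149993 (Y = (2 + 418) + 149573 = 420 + 149573 = 149993)
√(j(u(-1, 1)) + Y) = √((29696 + 19² + 410*19) + 149993) = √((29696 + 361 + 7790) + 149993) = √(37847 + 149993) = √187840 = 8*√2935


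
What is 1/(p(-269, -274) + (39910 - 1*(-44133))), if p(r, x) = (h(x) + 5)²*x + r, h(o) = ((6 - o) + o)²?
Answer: -1/376820 ≈ -2.6538e-6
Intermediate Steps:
h(o) = 36 (h(o) = 6² = 36)
p(r, x) = r + 1681*x (p(r, x) = (36 + 5)²*x + r = 41²*x + r = 1681*x + r = r + 1681*x)
1/(p(-269, -274) + (39910 - 1*(-44133))) = 1/((-269 + 1681*(-274)) + (39910 - 1*(-44133))) = 1/((-269 - 460594) + (39910 + 44133)) = 1/(-460863 + 84043) = 1/(-376820) = -1/376820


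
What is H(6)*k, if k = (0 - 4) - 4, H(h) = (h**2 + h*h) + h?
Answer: -624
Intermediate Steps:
H(h) = h + 2*h**2 (H(h) = (h**2 + h**2) + h = 2*h**2 + h = h + 2*h**2)
k = -8 (k = -4 - 4 = -8)
H(6)*k = (6*(1 + 2*6))*(-8) = (6*(1 + 12))*(-8) = (6*13)*(-8) = 78*(-8) = -624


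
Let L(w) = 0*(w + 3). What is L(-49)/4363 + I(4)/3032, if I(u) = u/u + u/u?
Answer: 1/1516 ≈ 0.00065963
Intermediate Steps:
L(w) = 0 (L(w) = 0*(3 + w) = 0)
I(u) = 2 (I(u) = 1 + 1 = 2)
L(-49)/4363 + I(4)/3032 = 0/4363 + 2/3032 = 0*(1/4363) + 2*(1/3032) = 0 + 1/1516 = 1/1516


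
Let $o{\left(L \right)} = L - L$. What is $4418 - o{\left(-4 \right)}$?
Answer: $4418$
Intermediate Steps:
$o{\left(L \right)} = 0$
$4418 - o{\left(-4 \right)} = 4418 - 0 = 4418 + 0 = 4418$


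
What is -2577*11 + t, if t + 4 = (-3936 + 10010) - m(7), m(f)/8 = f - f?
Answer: -22277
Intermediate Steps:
m(f) = 0 (m(f) = 8*(f - f) = 8*0 = 0)
t = 6070 (t = -4 + ((-3936 + 10010) - 1*0) = -4 + (6074 + 0) = -4 + 6074 = 6070)
-2577*11 + t = -2577*11 + 6070 = -28347 + 6070 = -22277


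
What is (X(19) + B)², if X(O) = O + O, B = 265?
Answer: 91809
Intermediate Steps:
X(O) = 2*O
(X(19) + B)² = (2*19 + 265)² = (38 + 265)² = 303² = 91809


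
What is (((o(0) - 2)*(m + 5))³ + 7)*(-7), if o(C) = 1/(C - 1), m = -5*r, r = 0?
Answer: 23576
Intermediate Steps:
m = 0 (m = -5*0 = 0)
o(C) = 1/(-1 + C)
(((o(0) - 2)*(m + 5))³ + 7)*(-7) = (((1/(-1 + 0) - 2)*(0 + 5))³ + 7)*(-7) = (((1/(-1) - 2)*5)³ + 7)*(-7) = (((-1 - 2)*5)³ + 7)*(-7) = ((-3*5)³ + 7)*(-7) = ((-15)³ + 7)*(-7) = (-3375 + 7)*(-7) = -3368*(-7) = 23576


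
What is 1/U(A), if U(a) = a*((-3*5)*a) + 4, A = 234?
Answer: -1/821336 ≈ -1.2175e-6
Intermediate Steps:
U(a) = 4 - 15*a**2 (U(a) = a*(-15*a) + 4 = -15*a**2 + 4 = 4 - 15*a**2)
1/U(A) = 1/(4 - 15*234**2) = 1/(4 - 15*54756) = 1/(4 - 821340) = 1/(-821336) = -1/821336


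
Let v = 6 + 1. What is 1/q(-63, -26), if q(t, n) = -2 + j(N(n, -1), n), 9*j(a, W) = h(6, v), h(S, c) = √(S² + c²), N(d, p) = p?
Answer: -162/239 - 9*√85/239 ≈ -1.0250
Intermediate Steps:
v = 7
j(a, W) = √85/9 (j(a, W) = √(6² + 7²)/9 = √(36 + 49)/9 = √85/9)
q(t, n) = -2 + √85/9
1/q(-63, -26) = 1/(-2 + √85/9)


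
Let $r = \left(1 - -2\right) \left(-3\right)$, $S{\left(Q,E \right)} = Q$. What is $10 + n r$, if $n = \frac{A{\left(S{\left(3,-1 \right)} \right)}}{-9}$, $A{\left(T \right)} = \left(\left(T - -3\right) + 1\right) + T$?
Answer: $20$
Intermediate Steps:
$A{\left(T \right)} = 4 + 2 T$ ($A{\left(T \right)} = \left(\left(T + 3\right) + 1\right) + T = \left(\left(3 + T\right) + 1\right) + T = \left(4 + T\right) + T = 4 + 2 T$)
$r = -9$ ($r = \left(1 + 2\right) \left(-3\right) = 3 \left(-3\right) = -9$)
$n = - \frac{10}{9}$ ($n = \frac{4 + 2 \cdot 3}{-9} = \left(4 + 6\right) \left(- \frac{1}{9}\right) = 10 \left(- \frac{1}{9}\right) = - \frac{10}{9} \approx -1.1111$)
$10 + n r = 10 - -10 = 10 + 10 = 20$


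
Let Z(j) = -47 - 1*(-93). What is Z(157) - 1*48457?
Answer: -48411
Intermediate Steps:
Z(j) = 46 (Z(j) = -47 + 93 = 46)
Z(157) - 1*48457 = 46 - 1*48457 = 46 - 48457 = -48411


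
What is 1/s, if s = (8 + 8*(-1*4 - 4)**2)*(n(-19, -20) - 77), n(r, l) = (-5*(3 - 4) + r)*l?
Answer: 1/105560 ≈ 9.4733e-6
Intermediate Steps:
n(r, l) = l*(5 + r) (n(r, l) = (-5*(-1) + r)*l = (5 + r)*l = l*(5 + r))
s = 105560 (s = (8 + 8*(-1*4 - 4)**2)*(-20*(5 - 19) - 77) = (8 + 8*(-4 - 4)**2)*(-20*(-14) - 77) = (8 + 8*(-8)**2)*(280 - 77) = (8 + 8*64)*203 = (8 + 512)*203 = 520*203 = 105560)
1/s = 1/105560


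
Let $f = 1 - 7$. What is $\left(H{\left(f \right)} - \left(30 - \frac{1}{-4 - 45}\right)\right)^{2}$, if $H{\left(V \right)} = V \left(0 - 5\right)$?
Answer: $\frac{1}{2401} \approx 0.00041649$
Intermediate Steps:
$f = -6$ ($f = 1 - 7 = -6$)
$H{\left(V \right)} = - 5 V$ ($H{\left(V \right)} = V \left(-5\right) = - 5 V$)
$\left(H{\left(f \right)} - \left(30 - \frac{1}{-4 - 45}\right)\right)^{2} = \left(\left(-5\right) \left(-6\right) - \left(30 - \frac{1}{-4 - 45}\right)\right)^{2} = \left(30 - \left(30 - \frac{1}{-49}\right)\right)^{2} = \left(30 - \frac{1471}{49}\right)^{2} = \left(- \frac{1}{49}\right)^{2} = \frac{1}{2401}$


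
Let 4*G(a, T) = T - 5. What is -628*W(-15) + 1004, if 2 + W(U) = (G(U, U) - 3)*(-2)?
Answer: -7788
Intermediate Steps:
G(a, T) = -5/4 + T/4 (G(a, T) = (T - 5)/4 = (-5 + T)/4 = -5/4 + T/4)
W(U) = 13/2 - U/2 (W(U) = -2 + ((-5/4 + U/4) - 3)*(-2) = -2 + (-17/4 + U/4)*(-2) = -2 + (17/2 - U/2) = 13/2 - U/2)
-628*W(-15) + 1004 = -628*(13/2 - 1/2*(-15)) + 1004 = -628*(13/2 + 15/2) + 1004 = -628*14 + 1004 = -8792 + 1004 = -7788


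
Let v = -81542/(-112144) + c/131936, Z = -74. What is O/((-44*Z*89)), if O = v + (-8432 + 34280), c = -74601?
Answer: 23902814148475/267974689244416 ≈ 0.089198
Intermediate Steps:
v = 149516923/924739424 (v = -81542/(-112144) - 74601/131936 = -81542*(-1/112144) - 74601*1/131936 = 40771/56072 - 74601/131936 = 149516923/924739424 ≈ 0.16169)
O = 23902814148475/924739424 (O = 149516923/924739424 + (-8432 + 34280) = 149516923/924739424 + 25848 = 23902814148475/924739424 ≈ 25848.)
O/((-44*Z*89)) = 23902814148475/(924739424*((-44*(-74)*89))) = 23902814148475/(924739424*((3256*89))) = (23902814148475/924739424)/289784 = (23902814148475/924739424)*(1/289784) = 23902814148475/267974689244416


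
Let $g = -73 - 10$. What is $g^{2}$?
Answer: $6889$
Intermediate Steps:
$g = -83$
$g^{2} = \left(-83\right)^{2} = 6889$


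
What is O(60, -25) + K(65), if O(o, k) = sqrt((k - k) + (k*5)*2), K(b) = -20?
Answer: -20 + 5*I*sqrt(10) ≈ -20.0 + 15.811*I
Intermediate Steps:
O(o, k) = sqrt(10)*sqrt(k) (O(o, k) = sqrt(0 + (5*k)*2) = sqrt(0 + 10*k) = sqrt(10*k) = sqrt(10)*sqrt(k))
O(60, -25) + K(65) = sqrt(10)*sqrt(-25) - 20 = sqrt(10)*(5*I) - 20 = 5*I*sqrt(10) - 20 = -20 + 5*I*sqrt(10)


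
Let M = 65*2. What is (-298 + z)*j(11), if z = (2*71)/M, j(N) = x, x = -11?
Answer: 212289/65 ≈ 3266.0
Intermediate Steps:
M = 130
j(N) = -11
z = 71/65 (z = (2*71)/130 = 142*(1/130) = 71/65 ≈ 1.0923)
(-298 + z)*j(11) = (-298 + 71/65)*(-11) = -19299/65*(-11) = 212289/65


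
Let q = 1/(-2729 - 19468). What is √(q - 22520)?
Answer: I*√226444027773/3171 ≈ 150.07*I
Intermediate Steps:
q = -1/22197 (q = 1/(-22197) = -1/22197 ≈ -4.5051e-5)
√(q - 22520) = √(-1/22197 - 22520) = √(-499876441/22197) = I*√226444027773/3171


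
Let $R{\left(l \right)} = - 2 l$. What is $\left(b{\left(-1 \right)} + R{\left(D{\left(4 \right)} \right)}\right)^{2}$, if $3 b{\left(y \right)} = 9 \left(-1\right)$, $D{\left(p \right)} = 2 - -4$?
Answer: $225$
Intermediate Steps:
$D{\left(p \right)} = 6$ ($D{\left(p \right)} = 2 + 4 = 6$)
$b{\left(y \right)} = -3$ ($b{\left(y \right)} = \frac{9 \left(-1\right)}{3} = \frac{1}{3} \left(-9\right) = -3$)
$\left(b{\left(-1 \right)} + R{\left(D{\left(4 \right)} \right)}\right)^{2} = \left(-3 - 12\right)^{2} = \left(-15\right)^{2} = 225$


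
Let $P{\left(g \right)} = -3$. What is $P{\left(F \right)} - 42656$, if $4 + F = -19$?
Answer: $-42659$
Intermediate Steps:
$F = -23$ ($F = -4 - 19 = -23$)
$P{\left(F \right)} - 42656 = -3 - 42656 = -42659$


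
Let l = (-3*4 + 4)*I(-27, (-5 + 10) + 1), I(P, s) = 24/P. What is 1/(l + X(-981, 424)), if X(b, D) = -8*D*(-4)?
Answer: 9/122176 ≈ 7.3664e-5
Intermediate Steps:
X(b, D) = 32*D
l = 64/9 (l = (-3*4 + 4)*(24/(-27)) = (-12 + 4)*(24*(-1/27)) = -8*(-8/9) = 64/9 ≈ 7.1111)
1/(l + X(-981, 424)) = 1/(64/9 + 32*424) = 1/(64/9 + 13568) = 1/(122176/9) = 9/122176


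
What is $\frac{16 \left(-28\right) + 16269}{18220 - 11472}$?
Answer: $\frac{15821}{6748} \approx 2.3445$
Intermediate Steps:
$\frac{16 \left(-28\right) + 16269}{18220 - 11472} = \frac{-448 + 16269}{6748} = 15821 \cdot \frac{1}{6748} = \frac{15821}{6748}$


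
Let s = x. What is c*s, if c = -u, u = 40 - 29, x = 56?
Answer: -616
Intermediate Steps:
u = 11
s = 56
c = -11 (c = -1*11 = -11)
c*s = -11*56 = -616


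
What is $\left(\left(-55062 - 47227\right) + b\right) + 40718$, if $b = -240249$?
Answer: $-301820$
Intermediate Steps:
$\left(\left(-55062 - 47227\right) + b\right) + 40718 = \left(\left(-55062 - 47227\right) - 240249\right) + 40718 = \left(-102289 - 240249\right) + 40718 = -342538 + 40718 = -301820$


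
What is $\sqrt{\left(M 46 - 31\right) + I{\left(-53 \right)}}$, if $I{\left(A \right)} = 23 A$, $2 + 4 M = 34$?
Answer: $21 i \sqrt{2} \approx 29.698 i$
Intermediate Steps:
$M = 8$ ($M = - \frac{1}{2} + \frac{1}{4} \cdot 34 = - \frac{1}{2} + \frac{17}{2} = 8$)
$\sqrt{\left(M 46 - 31\right) + I{\left(-53 \right)}} = \sqrt{\left(8 \cdot 46 - 31\right) + 23 \left(-53\right)} = \sqrt{\left(368 - 31\right) - 1219} = \sqrt{337 - 1219} = \sqrt{-882} = 21 i \sqrt{2}$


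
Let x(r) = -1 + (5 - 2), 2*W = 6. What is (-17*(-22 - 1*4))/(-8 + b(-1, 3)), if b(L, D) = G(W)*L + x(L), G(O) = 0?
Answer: -221/3 ≈ -73.667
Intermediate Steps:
W = 3 (W = (1/2)*6 = 3)
x(r) = 2 (x(r) = -1 + 3 = 2)
b(L, D) = 2 (b(L, D) = 0*L + 2 = 0 + 2 = 2)
(-17*(-22 - 1*4))/(-8 + b(-1, 3)) = (-17*(-22 - 1*4))/(-8 + 2) = -17*(-22 - 4)/(-6) = -17*(-26)*(-1/6) = 442*(-1/6) = -221/3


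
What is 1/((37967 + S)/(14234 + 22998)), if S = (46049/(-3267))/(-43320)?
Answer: 5269312414080/5373334393529 ≈ 0.98064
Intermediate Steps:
S = 46049/141526440 (S = (46049*(-1/3267))*(-1/43320) = -46049/3267*(-1/43320) = 46049/141526440 ≈ 0.00032537)
1/((37967 + S)/(14234 + 22998)) = 1/((37967 + 46049/141526440)/(14234 + 22998)) = 1/((5373334393529/141526440)/37232) = 1/((5373334393529/141526440)*(1/37232)) = 1/(5373334393529/5269312414080) = 5269312414080/5373334393529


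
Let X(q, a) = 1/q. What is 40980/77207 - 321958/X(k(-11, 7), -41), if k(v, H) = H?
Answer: -174001838162/77207 ≈ -2.2537e+6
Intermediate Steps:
40980/77207 - 321958/X(k(-11, 7), -41) = 40980/77207 - 321958/(1/7) = 40980*(1/77207) - 321958/1/7 = 40980/77207 - 321958*7 = 40980/77207 - 2253706 = -174001838162/77207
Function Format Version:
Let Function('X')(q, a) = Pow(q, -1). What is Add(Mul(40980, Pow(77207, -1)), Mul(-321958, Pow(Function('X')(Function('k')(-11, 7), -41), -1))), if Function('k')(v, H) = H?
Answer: Rational(-174001838162, 77207) ≈ -2.2537e+6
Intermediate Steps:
Add(Mul(40980, Pow(77207, -1)), Mul(-321958, Pow(Function('X')(Function('k')(-11, 7), -41), -1))) = Add(Mul(40980, Pow(77207, -1)), Mul(-321958, Pow(Pow(7, -1), -1))) = Add(Mul(40980, Rational(1, 77207)), Mul(-321958, Pow(Rational(1, 7), -1))) = Add(Rational(40980, 77207), Mul(-321958, 7)) = Add(Rational(40980, 77207), -2253706) = Rational(-174001838162, 77207)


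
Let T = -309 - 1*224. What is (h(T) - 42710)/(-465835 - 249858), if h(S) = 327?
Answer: 3853/65063 ≈ 0.059220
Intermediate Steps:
T = -533 (T = -309 - 224 = -533)
(h(T) - 42710)/(-465835 - 249858) = (327 - 42710)/(-465835 - 249858) = -42383/(-715693) = -42383*(-1/715693) = 3853/65063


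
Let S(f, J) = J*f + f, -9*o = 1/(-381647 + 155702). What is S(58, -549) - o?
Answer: -64632922921/2033505 ≈ -31784.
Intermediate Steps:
o = 1/2033505 (o = -1/(9*(-381647 + 155702)) = -⅑/(-225945) = -⅑*(-1/225945) = 1/2033505 ≈ 4.9176e-7)
S(f, J) = f + J*f
S(58, -549) - o = 58*(1 - 549) - 1*1/2033505 = 58*(-548) - 1/2033505 = -31784 - 1/2033505 = -64632922921/2033505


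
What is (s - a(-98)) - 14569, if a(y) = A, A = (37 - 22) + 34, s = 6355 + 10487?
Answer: 2224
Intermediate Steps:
s = 16842
A = 49 (A = 15 + 34 = 49)
a(y) = 49
(s - a(-98)) - 14569 = (16842 - 1*49) - 14569 = (16842 - 49) - 14569 = 16793 - 14569 = 2224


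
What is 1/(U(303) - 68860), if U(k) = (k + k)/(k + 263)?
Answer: -283/19487077 ≈ -1.4522e-5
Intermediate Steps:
U(k) = 2*k/(263 + k) (U(k) = (2*k)/(263 + k) = 2*k/(263 + k))
1/(U(303) - 68860) = 1/(2*303/(263 + 303) - 68860) = 1/(2*303/566 - 68860) = 1/(2*303*(1/566) - 68860) = 1/(303/283 - 68860) = 1/(-19487077/283) = -283/19487077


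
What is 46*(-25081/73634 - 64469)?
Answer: -109184114821/36817 ≈ -2.9656e+6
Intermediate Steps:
46*(-25081/73634 - 64469) = 46*(-4747135427/73634) = -109184114821/36817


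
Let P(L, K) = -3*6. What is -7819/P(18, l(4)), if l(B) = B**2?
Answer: 7819/18 ≈ 434.39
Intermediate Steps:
P(L, K) = -18
-7819/P(18, l(4)) = -7819/(-18) = -7819*(-1/18) = 7819/18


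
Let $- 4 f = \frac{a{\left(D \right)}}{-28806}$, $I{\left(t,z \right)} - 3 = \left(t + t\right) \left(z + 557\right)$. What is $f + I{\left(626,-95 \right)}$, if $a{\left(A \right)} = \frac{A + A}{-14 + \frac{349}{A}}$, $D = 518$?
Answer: $\frac{57509473344062}{99423909} \approx 5.7843 \cdot 10^{5}$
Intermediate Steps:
$a{\left(A \right)} = \frac{2 A}{-14 + \frac{349}{A}}$
$I{\left(t,z \right)} = 3 + 2 t \left(557 + z\right)$ ($I{\left(t,z \right)} = 3 + \left(t + t\right) \left(z + 557\right) = 3 + 2 t \left(557 + z\right)$)
$f = - \frac{67081}{99423909}$ ($f = - \frac{- \frac{2 \cdot 518^{2}}{-349 + 14 \cdot 518} \frac{1}{-28806}}{4} = - \frac{\left(-2\right) 268324 \frac{1}{-349 + 7252} \left(- \frac{1}{28806}\right)}{4} = - \frac{\left(-2\right) 268324 \cdot \frac{1}{6903} \left(- \frac{1}{28806}\right)}{4} = - \frac{\left(- \frac{536648}{6903}\right) \left(- \frac{1}{28806}\right)}{4} = \left(- \frac{1}{4}\right) \frac{268324}{99423909} = - \frac{67081}{99423909} \approx -0.0006747$)
$f + I{\left(626,-95 \right)} = - \frac{67081}{99423909} + \left(3 + 1114 \cdot 626 + 2 \cdot 626 \left(-95\right)\right) = - \frac{67081}{99423909} + \left(3 + 697364 - 118940\right) = - \frac{67081}{99423909} + 578427 = \frac{57509473344062}{99423909}$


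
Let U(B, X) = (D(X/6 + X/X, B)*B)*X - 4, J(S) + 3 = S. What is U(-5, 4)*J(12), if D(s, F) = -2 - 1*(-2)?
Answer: -36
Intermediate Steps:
J(S) = -3 + S
D(s, F) = 0 (D(s, F) = -2 + 2 = 0)
U(B, X) = -4 (U(B, X) = (0*B)*X - 4 = 0*X - 4 = 0 - 4 = -4)
U(-5, 4)*J(12) = -4*(-3 + 12) = -4*9 = -36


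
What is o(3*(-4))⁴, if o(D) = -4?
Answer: 256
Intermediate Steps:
o(3*(-4))⁴ = (-4)⁴ = 256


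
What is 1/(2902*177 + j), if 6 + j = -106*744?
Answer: 1/434784 ≈ 2.3000e-6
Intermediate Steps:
j = -78870 (j = -6 - 106*744 = -6 - 78864 = -78870)
1/(2902*177 + j) = 1/(2902*177 - 78870) = 1/(513654 - 78870) = 1/434784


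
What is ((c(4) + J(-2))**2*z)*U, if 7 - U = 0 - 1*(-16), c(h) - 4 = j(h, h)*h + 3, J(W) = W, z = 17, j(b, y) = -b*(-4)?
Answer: -728433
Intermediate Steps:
j(b, y) = 4*b
c(h) = 7 + 4*h**2 (c(h) = 4 + ((4*h)*h + 3) = 4 + (4*h**2 + 3) = 4 + (3 + 4*h**2) = 7 + 4*h**2)
U = -9 (U = 7 - (0 - 1*(-16)) = 7 - (0 + 16) = 7 - 1*16 = 7 - 16 = -9)
((c(4) + J(-2))**2*z)*U = (((7 + 4*4**2) - 2)**2*17)*(-9) = (((7 + 4*16) - 2)**2*17)*(-9) = (((7 + 64) - 2)**2*17)*(-9) = ((71 - 2)**2*17)*(-9) = (69**2*17)*(-9) = (4761*17)*(-9) = 80937*(-9) = -728433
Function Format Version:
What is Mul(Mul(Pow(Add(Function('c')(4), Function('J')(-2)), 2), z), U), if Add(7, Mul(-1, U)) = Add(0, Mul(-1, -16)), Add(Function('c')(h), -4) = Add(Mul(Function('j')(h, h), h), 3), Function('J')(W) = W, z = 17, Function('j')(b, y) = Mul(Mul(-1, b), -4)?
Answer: -728433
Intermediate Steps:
Function('j')(b, y) = Mul(4, b)
Function('c')(h) = Add(7, Mul(4, Pow(h, 2))) (Function('c')(h) = Add(4, Add(Mul(Mul(4, h), h), 3)) = Add(4, Add(Mul(4, Pow(h, 2)), 3)) = Add(4, Add(3, Mul(4, Pow(h, 2)))) = Add(7, Mul(4, Pow(h, 2))))
U = -9 (U = Add(7, Mul(-1, Add(0, Mul(-1, -16)))) = Add(7, Mul(-1, Add(0, 16))) = Add(7, Mul(-1, 16)) = Add(7, -16) = -9)
Mul(Mul(Pow(Add(Function('c')(4), Function('J')(-2)), 2), z), U) = Mul(Mul(Pow(Add(Add(7, Mul(4, Pow(4, 2))), -2), 2), 17), -9) = Mul(Mul(Pow(Add(Add(7, Mul(4, 16)), -2), 2), 17), -9) = Mul(Mul(Pow(Add(Add(7, 64), -2), 2), 17), -9) = Mul(Mul(Pow(Add(71, -2), 2), 17), -9) = Mul(Mul(Pow(69, 2), 17), -9) = Mul(Mul(4761, 17), -9) = Mul(80937, -9) = -728433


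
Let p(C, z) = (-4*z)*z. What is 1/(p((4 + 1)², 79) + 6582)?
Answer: -1/18382 ≈ -5.4401e-5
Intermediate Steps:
p(C, z) = -4*z²
1/(p((4 + 1)², 79) + 6582) = 1/(-4*79² + 6582) = 1/(-4*6241 + 6582) = 1/(-24964 + 6582) = 1/(-18382) = -1/18382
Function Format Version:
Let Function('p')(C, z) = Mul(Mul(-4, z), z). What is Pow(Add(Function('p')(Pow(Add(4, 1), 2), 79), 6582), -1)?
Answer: Rational(-1, 18382) ≈ -5.4401e-5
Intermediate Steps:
Function('p')(C, z) = Mul(-4, Pow(z, 2))
Pow(Add(Function('p')(Pow(Add(4, 1), 2), 79), 6582), -1) = Pow(Add(Mul(-4, Pow(79, 2)), 6582), -1) = Pow(Add(Mul(-4, 6241), 6582), -1) = Pow(Add(-24964, 6582), -1) = Pow(-18382, -1) = Rational(-1, 18382)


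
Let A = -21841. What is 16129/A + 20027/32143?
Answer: -81024740/702035263 ≈ -0.11541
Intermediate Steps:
16129/A + 20027/32143 = 16129/(-21841) + 20027/32143 = 16129*(-1/21841) + 20027*(1/32143) = -16129/21841 + 20027/32143 = -81024740/702035263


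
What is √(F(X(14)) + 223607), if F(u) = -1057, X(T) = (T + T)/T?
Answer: 5*√8902 ≈ 471.75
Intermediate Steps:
X(T) = 2 (X(T) = (2*T)/T = 2)
√(F(X(14)) + 223607) = √(-1057 + 223607) = √222550 = 5*√8902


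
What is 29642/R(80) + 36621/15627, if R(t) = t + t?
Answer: 78179149/416720 ≈ 187.61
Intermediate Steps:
R(t) = 2*t
29642/R(80) + 36621/15627 = 29642/((2*80)) + 36621/15627 = 29642/160 + 36621*(1/15627) = 29642*(1/160) + 12207/5209 = 14821/80 + 12207/5209 = 78179149/416720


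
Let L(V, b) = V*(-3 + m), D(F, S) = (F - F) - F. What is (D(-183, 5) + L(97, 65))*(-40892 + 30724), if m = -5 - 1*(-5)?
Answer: 1098144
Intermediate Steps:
m = 0 (m = -5 + 5 = 0)
D(F, S) = -F (D(F, S) = 0 - F = -F)
L(V, b) = -3*V (L(V, b) = V*(-3 + 0) = V*(-3) = -3*V)
(D(-183, 5) + L(97, 65))*(-40892 + 30724) = (-1*(-183) - 3*97)*(-40892 + 30724) = (183 - 291)*(-10168) = -108*(-10168) = 1098144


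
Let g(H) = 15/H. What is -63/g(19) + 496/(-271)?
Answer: -110609/1355 ≈ -81.630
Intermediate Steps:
-63/g(19) + 496/(-271) = -63/(15/19) + 496/(-271) = -63/(15*(1/19)) + 496*(-1/271) = -63/15/19 - 496/271 = -63*19/15 - 496/271 = -399/5 - 496/271 = -110609/1355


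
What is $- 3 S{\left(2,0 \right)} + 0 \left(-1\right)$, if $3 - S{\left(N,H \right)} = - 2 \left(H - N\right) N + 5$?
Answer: $30$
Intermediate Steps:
$S{\left(N,H \right)} = -2 - N \left(- 2 H + 2 N\right)$ ($S{\left(N,H \right)} = 3 - \left(- 2 \left(H - N\right) N + 5\right) = 3 - \left(\left(- 2 H + 2 N\right) N + 5\right) = 3 - \left(N \left(- 2 H + 2 N\right) + 5\right) = 3 - \left(5 + N \left(- 2 H + 2 N\right)\right) = -2 - N \left(- 2 H + 2 N\right)$)
$- 3 S{\left(2,0 \right)} + 0 \left(-1\right) = - 3 \left(-2 - 2 \cdot 2^{2} + 2 \cdot 0 \cdot 2\right) + 0 \left(-1\right) = - 3 \left(-2 - 8 + 0\right) + 0 = \left(-3\right) \left(-10\right) + 0 = 30 + 0 = 30$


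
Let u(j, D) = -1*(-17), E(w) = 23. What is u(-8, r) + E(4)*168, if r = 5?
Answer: 3881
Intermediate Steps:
u(j, D) = 17
u(-8, r) + E(4)*168 = 17 + 23*168 = 17 + 3864 = 3881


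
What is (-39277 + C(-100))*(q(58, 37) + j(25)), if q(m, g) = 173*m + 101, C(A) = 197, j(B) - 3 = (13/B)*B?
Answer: -396701080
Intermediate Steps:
j(B) = 16 (j(B) = 3 + (13/B)*B = 3 + 13 = 16)
q(m, g) = 101 + 173*m
(-39277 + C(-100))*(q(58, 37) + j(25)) = (-39277 + 197)*((101 + 173*58) + 16) = -39080*((101 + 10034) + 16) = -39080*(10135 + 16) = -39080*10151 = -396701080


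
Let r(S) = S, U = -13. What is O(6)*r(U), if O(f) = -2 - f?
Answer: 104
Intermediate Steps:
O(6)*r(U) = (-2 - 1*6)*(-13) = (-2 - 6)*(-13) = -8*(-13) = 104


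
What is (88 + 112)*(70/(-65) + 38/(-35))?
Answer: -39360/91 ≈ -432.53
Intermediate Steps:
(88 + 112)*(70/(-65) + 38/(-35)) = 200*(70*(-1/65) + 38*(-1/35)) = 200*(-14/13 - 38/35) = 200*(-984/455) = -39360/91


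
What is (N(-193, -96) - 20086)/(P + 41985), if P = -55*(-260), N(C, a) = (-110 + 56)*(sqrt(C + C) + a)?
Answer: -14902/56285 - 54*I*sqrt(386)/56285 ≈ -0.26476 - 0.018849*I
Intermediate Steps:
N(C, a) = -54*a - 54*sqrt(2)*sqrt(C) (N(C, a) = -54*(sqrt(2*C) + a) = -54*(sqrt(2)*sqrt(C) + a) = -54*(a + sqrt(2)*sqrt(C)) = -54*a - 54*sqrt(2)*sqrt(C))
P = 14300
(N(-193, -96) - 20086)/(P + 41985) = ((-54*(-96) - 54*sqrt(2)*sqrt(-193)) - 20086)/(14300 + 41985) = ((5184 - 54*sqrt(2)*I*sqrt(193)) - 20086)/56285 = ((5184 - 54*I*sqrt(386)) - 20086)*(1/56285) = (-14902 - 54*I*sqrt(386))*(1/56285) = -14902/56285 - 54*I*sqrt(386)/56285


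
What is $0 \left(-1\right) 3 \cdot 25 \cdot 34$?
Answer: $0$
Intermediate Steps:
$0 \left(-1\right) 3 \cdot 25 \cdot 34 = 0 \cdot 3 \cdot 25 \cdot 34 = 0 \cdot 25 \cdot 34 = 0 \cdot 34 = 0$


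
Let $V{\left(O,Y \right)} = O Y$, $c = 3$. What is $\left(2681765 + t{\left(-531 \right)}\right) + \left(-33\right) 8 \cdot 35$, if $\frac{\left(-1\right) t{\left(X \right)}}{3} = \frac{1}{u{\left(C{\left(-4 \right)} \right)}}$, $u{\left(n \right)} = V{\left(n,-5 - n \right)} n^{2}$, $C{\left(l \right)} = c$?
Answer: $\frac{192421801}{72} \approx 2.6725 \cdot 10^{6}$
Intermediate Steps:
$C{\left(l \right)} = 3$
$u{\left(n \right)} = n^{3} \left(-5 - n\right)$ ($u{\left(n \right)} = n \left(-5 - n\right) n^{2} = n^{3} \left(-5 - n\right)$)
$t{\left(X \right)} = \frac{1}{72}$ ($t{\left(X \right)} = - \frac{3}{3^{3} \left(-5 - 3\right)} = - \frac{3}{27 \left(-5 - 3\right)} = - \frac{3}{27 \left(-8\right)} = - \frac{3}{-216} = \left(-3\right) \left(- \frac{1}{216}\right) = \frac{1}{72}$)
$\left(2681765 + t{\left(-531 \right)}\right) + \left(-33\right) 8 \cdot 35 = \left(2681765 + \frac{1}{72}\right) + \left(-33\right) 8 \cdot 35 = \frac{193087081}{72} - 9240 = \frac{192421801}{72}$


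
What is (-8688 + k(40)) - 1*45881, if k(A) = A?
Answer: -54529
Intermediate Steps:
(-8688 + k(40)) - 1*45881 = (-8688 + 40) - 1*45881 = -8648 - 45881 = -54529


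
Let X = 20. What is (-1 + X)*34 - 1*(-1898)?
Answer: 2544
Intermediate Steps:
(-1 + X)*34 - 1*(-1898) = (-1 + 20)*34 - 1*(-1898) = 19*34 + 1898 = 646 + 1898 = 2544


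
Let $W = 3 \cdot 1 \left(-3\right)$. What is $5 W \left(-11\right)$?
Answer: $495$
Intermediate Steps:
$W = -9$ ($W = 3 \left(-3\right) = -9$)
$5 W \left(-11\right) = 5 \left(-9\right) \left(-11\right) = \left(-45\right) \left(-11\right) = 495$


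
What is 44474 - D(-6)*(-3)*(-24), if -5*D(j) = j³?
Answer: 206818/5 ≈ 41364.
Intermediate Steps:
D(j) = -j³/5
44474 - D(-6)*(-3)*(-24) = 44474 - -⅕*(-6)³*(-3)*(-24) = 44474 - -⅕*(-216)*(-3)*(-24) = 44474 - (216/5)*(-3)*(-24) = 44474 - (-648)*(-24)/5 = 44474 - 1*15552/5 = 44474 - 15552/5 = 206818/5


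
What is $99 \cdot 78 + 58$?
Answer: $7780$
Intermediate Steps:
$99 \cdot 78 + 58 = 7722 + 58 = 7780$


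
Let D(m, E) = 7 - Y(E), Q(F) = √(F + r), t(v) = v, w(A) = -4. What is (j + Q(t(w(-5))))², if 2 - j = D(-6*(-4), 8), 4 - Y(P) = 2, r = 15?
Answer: (3 - √11)² ≈ 0.10025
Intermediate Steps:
Q(F) = √(15 + F) (Q(F) = √(F + 15) = √(15 + F))
Y(P) = 2 (Y(P) = 4 - 1*2 = 4 - 2 = 2)
D(m, E) = 5 (D(m, E) = 7 - 1*2 = 7 - 2 = 5)
j = -3 (j = 2 - 1*5 = 2 - 5 = -3)
(j + Q(t(w(-5))))² = (-3 + √(15 - 4))² = (-3 + √11)²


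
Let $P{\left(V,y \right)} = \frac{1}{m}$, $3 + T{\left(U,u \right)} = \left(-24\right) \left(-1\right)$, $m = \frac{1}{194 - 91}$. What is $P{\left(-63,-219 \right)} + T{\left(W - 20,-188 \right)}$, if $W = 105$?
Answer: $124$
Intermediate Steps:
$m = \frac{1}{103} \approx 0.0097087$
$T{\left(U,u \right)} = 21$ ($T{\left(U,u \right)} = -3 - -24 = -3 + 24 = 21$)
$P{\left(V,y \right)} = 103$ ($P{\left(V,y \right)} = \frac{1}{\frac{1}{103}} = 103$)
$P{\left(-63,-219 \right)} + T{\left(W - 20,-188 \right)} = 103 + 21 = 124$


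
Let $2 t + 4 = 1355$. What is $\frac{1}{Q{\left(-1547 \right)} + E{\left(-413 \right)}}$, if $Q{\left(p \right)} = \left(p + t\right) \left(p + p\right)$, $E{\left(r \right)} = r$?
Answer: $\frac{1}{2696008} \approx 3.7092 \cdot 10^{-7}$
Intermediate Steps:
$t = \frac{1351}{2}$ ($t = -2 + \frac{1}{2} \cdot 1355 = -2 + \frac{1355}{2} = \frac{1351}{2} \approx 675.5$)
$Q{\left(p \right)} = 2 p \left(\frac{1351}{2} + p\right)$ ($Q{\left(p \right)} = \left(p + \frac{1351}{2}\right) \left(p + p\right) = \left(\frac{1351}{2} + p\right) 2 p = 2 p \left(\frac{1351}{2} + p\right)$)
$\frac{1}{Q{\left(-1547 \right)} + E{\left(-413 \right)}} = \frac{1}{- 1547 \left(1351 + 2 \left(-1547\right)\right) - 413} = \frac{1}{- 1547 \left(1351 - 3094\right) - 413} = \frac{1}{\left(-1547\right) \left(-1743\right) - 413} = \frac{1}{2696421 - 413} = \frac{1}{2696008}$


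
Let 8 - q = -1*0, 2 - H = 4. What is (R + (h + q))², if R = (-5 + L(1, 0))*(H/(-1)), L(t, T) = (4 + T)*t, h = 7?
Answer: 169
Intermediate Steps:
H = -2 (H = 2 - 1*4 = 2 - 4 = -2)
L(t, T) = t*(4 + T)
q = 8 (q = 8 - (-1)*0 = 8 - 1*0 = 8 + 0 = 8)
R = -2 (R = (-5 + 1*(4 + 0))*(-2/(-1)) = (-5 + 1*4)*(-2*(-1)) = (-5 + 4)*2 = -1*2 = -2)
(R + (h + q))² = (-2 + (7 + 8))² = (-2 + 15)² = 13² = 169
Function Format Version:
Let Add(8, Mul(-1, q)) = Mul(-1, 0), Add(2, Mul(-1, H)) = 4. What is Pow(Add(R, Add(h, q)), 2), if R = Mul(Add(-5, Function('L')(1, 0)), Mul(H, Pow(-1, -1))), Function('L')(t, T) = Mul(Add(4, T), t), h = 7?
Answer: 169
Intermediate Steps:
H = -2 (H = Add(2, Mul(-1, 4)) = Add(2, -4) = -2)
Function('L')(t, T) = Mul(t, Add(4, T))
q = 8 (q = Add(8, Mul(-1, Mul(-1, 0))) = Add(8, Mul(-1, 0)) = Add(8, 0) = 8)
R = -2 (R = Mul(Add(-5, Mul(1, Add(4, 0))), Mul(-2, Pow(-1, -1))) = Mul(Add(-5, Mul(1, 4)), Mul(-2, -1)) = Mul(Add(-5, 4), 2) = Mul(-1, 2) = -2)
Pow(Add(R, Add(h, q)), 2) = Pow(Add(-2, Add(7, 8)), 2) = Pow(Add(-2, 15), 2) = Pow(13, 2) = 169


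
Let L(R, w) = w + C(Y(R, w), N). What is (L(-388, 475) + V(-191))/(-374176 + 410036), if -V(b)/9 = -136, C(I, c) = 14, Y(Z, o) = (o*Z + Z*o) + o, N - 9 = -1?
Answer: 1713/35860 ≈ 0.047769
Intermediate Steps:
N = 8 (N = 9 - 1 = 8)
Y(Z, o) = o + 2*Z*o (Y(Z, o) = (Z*o + Z*o) + o = 2*Z*o + o = o + 2*Z*o)
V(b) = 1224 (V(b) = -9*(-136) = 1224)
L(R, w) = 14 + w (L(R, w) = w + 14 = 14 + w)
(L(-388, 475) + V(-191))/(-374176 + 410036) = ((14 + 475) + 1224)/(-374176 + 410036) = (489 + 1224)/35860 = 1713*(1/35860) = 1713/35860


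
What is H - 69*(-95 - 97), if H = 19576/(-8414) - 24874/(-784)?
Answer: 3128049325/235592 ≈ 13277.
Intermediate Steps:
H = 6926509/235592 (H = 19576*(-1/8414) - 24874*(-1/784) = -9788/4207 + 12437/392 = 6926509/235592 ≈ 29.400)
H - 69*(-95 - 97) = 6926509/235592 - 69*(-95 - 97) = 6926509/235592 - 69*(-192) = 6926509/235592 + 13248 = 3128049325/235592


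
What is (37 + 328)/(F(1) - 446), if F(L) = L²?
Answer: -73/89 ≈ -0.82022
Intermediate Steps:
(37 + 328)/(F(1) - 446) = (37 + 328)/(1² - 446) = 365/(1 - 446) = 365/(-445) = 365*(-1/445) = -73/89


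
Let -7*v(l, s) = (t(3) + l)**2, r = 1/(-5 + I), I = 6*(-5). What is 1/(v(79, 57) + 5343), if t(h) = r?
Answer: 8575/38176529 ≈ 0.00022461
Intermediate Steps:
I = -30
r = -1/35 (r = 1/(-5 - 30) = 1/(-35) = -1/35 ≈ -0.028571)
t(h) = -1/35
v(l, s) = -(-1/35 + l)**2/7
1/(v(79, 57) + 5343) = 1/(-(-1 + 35*79)**2/8575 + 5343) = 1/(-(-1 + 2765)**2/8575 + 5343) = 1/(-1/8575*2764**2 + 5343) = 1/(-1/8575*7639696 + 5343) = 1/(-7639696/8575 + 5343) = 1/(38176529/8575) = 8575/38176529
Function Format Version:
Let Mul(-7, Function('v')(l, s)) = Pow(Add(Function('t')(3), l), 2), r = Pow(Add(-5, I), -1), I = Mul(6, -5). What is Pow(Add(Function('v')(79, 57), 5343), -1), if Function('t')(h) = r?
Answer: Rational(8575, 38176529) ≈ 0.00022461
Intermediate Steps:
I = -30
r = Rational(-1, 35) (r = Pow(Add(-5, -30), -1) = Pow(-35, -1) = Rational(-1, 35) ≈ -0.028571)
Function('t')(h) = Rational(-1, 35)
Function('v')(l, s) = Mul(Rational(-1, 7), Pow(Add(Rational(-1, 35), l), 2))
Pow(Add(Function('v')(79, 57), 5343), -1) = Pow(Add(Mul(Rational(-1, 8575), Pow(Add(-1, Mul(35, 79)), 2)), 5343), -1) = Pow(Add(Mul(Rational(-1, 8575), Pow(Add(-1, 2765), 2)), 5343), -1) = Pow(Add(Mul(Rational(-1, 8575), Pow(2764, 2)), 5343), -1) = Pow(Add(Mul(Rational(-1, 8575), 7639696), 5343), -1) = Pow(Add(Rational(-7639696, 8575), 5343), -1) = Pow(Rational(38176529, 8575), -1) = Rational(8575, 38176529)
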